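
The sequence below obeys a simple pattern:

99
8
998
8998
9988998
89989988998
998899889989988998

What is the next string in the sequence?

From term 3 onward, concatenate the second-to-last term with the last: 99·8 = 998, 8·998 = 8998, …
The next term joins 89989988998 and 998899889989988998.

89989988998998899889989988998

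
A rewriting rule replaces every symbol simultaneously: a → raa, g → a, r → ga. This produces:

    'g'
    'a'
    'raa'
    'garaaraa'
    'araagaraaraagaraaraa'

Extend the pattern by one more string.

Rewriting the 20 symbols of araagaraaraagaraaraa one by one yields raa ga raa raa a raa ga raa raa ga raa raa a raa ga raa raa ga raa raa; concatenated:

raagaraaraaaraagaraaraagaraaraaaraagaraaraagaraaraa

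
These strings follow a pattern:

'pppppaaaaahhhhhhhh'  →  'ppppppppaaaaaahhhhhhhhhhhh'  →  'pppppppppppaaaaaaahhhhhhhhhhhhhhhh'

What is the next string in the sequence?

The n-th term is 3n-1 p's then n+3 a's then 4n h's, where the shown terms are n = 2, 3, 4.
At n = 5 the blocks have lengths 14, 8, 20.

ppppppppppppppaaaaaaaahhhhhhhhhhhhhhhhhhhh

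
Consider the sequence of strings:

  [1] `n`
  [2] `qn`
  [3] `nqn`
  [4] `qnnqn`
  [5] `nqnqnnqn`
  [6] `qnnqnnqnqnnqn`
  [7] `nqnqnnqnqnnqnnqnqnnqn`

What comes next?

qnnqnnqnqnnqnnqnqnnqnqnnqnnqnqnnqn

This is a Fibonacci-style word recurrence s(k) = s(k−2)·s(k−1): e.g. n·qn = nqn.
So term 8 is qnnqnnqnqnnqn·nqnqnnqnqnnqnnqnqnnqn.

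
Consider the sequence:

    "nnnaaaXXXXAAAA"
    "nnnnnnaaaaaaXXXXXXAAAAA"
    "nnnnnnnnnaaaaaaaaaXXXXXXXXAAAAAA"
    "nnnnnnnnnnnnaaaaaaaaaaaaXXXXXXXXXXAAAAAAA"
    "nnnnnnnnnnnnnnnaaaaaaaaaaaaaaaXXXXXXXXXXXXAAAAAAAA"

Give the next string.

nnnnnnnnnnnnnnnnnnaaaaaaaaaaaaaaaaaaXXXXXXXXXXXXXXAAAAAAAAA

Term n consists of 3n n's, followed by 3n a's, followed by 2n+2 X's, followed by n+3 A's (n = 1, 2, …).
For the next term, n = 6, so the run lengths are 18, 18, 14, 9.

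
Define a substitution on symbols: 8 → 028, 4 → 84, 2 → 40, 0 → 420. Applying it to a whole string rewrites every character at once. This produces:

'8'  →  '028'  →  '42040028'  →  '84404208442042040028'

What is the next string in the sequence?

Replace each of the 20 characters of 84404208442042040028 in place — 028 84 84 420 84 40 420 028 84 84 40 420 84 40 420 84 420 420 40 028 — and concatenate.

0288484420844042002884844042084404208442042040028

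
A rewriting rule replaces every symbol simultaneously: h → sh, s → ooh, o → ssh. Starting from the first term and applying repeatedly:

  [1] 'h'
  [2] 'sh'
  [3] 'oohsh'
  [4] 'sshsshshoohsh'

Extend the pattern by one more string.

Rewriting the 13 symbols of sshsshshoohsh one by one yields ooh ooh sh ooh ooh sh ooh sh ssh ssh sh ooh sh; concatenated:

oohoohshoohoohshoohshsshsshshoohsh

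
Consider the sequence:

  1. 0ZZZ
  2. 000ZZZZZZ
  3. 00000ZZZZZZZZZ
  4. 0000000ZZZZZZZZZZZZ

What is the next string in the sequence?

Term n consists of 2n-1 0's, followed by 3n Z's (n = 1, 2, …).
Setting n = 5 gives 9, 15 characters in each block.

000000000ZZZZZZZZZZZZZZZ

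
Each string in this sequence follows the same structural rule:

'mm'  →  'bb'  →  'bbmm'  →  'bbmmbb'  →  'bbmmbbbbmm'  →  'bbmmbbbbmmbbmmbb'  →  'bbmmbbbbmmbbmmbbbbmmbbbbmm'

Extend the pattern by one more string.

This is a Fibonacci-style word recurrence s(k) = s(k−1)·s(k−2): e.g. bb·mm = bbmm.
Continuing: bbmmbbbbmmbbmmbbbbmmbbbbmm · bbmmbbbbmmbbmmbb gives term 8.

bbmmbbbbmmbbmmbbbbmmbbbbmmbbmmbbbbmmbbmmbb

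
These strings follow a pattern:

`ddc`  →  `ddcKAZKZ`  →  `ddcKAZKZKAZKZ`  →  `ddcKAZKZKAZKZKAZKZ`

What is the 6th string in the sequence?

ddcKAZKZKAZKZKAZKZKAZKZKAZKZ

Every step adds KAZKZ to the end: s(k+1) = s(k)·KAZKZ.
From ddcKAZKZKAZKZKAZKZ, 2 further steps: ddcKAZKZKAZKZKAZKZ → ddcKAZKZKAZKZKAZKZKAZKZ → (answer).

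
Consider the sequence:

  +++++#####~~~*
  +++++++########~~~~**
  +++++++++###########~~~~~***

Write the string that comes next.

Each string has the form +^{2n+3} #^{3n+2} ~^{n+2} *^{n} (n = 1, 2, …).
Setting n = 4 gives 11, 14, 6, 4 characters in each block.

+++++++++++##############~~~~~~****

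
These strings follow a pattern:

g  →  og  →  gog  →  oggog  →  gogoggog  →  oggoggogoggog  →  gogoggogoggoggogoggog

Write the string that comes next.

From term 3 onward, concatenate the second-to-last term with the last: g·og = gog, og·gog = oggog, …
Continuing: oggoggogoggog · gogoggogoggoggogoggog gives term 8.

oggoggogoggoggogoggogoggoggogoggog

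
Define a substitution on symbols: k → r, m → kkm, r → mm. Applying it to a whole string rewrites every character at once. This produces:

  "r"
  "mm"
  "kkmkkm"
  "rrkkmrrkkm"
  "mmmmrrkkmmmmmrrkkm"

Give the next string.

kkmkkmkkmkkmmmmmrrkkmkkmkkmkkmkkmmmmmrrkkm

Applying the rule to each of the 18 symbols of mmmmrrkkmmmmmrrkkm gives the pieces kkm kkm kkm kkm mm mm r r kkm kkm kkm kkm kkm mm mm r r kkm, which concatenate to the answer.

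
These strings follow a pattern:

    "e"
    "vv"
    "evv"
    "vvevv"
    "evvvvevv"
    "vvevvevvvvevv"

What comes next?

This is a Fibonacci-style word recurrence s(k) = s(k−2)·s(k−1): e.g. e·vv = evv.
Continuing: evvvvevv · vvevvevvvvevv gives term 7.

evvvvevvvvevvevvvvevv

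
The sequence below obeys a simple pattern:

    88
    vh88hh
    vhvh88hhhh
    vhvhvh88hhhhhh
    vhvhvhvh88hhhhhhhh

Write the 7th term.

vhvhvhvhvhvh88hhhhhhhhhhhh

s(k+1) = vh·s(k)·hh, so each term gains vh as a prefix and hh as a suffix.
From vhvhvhvh88hhhhhhhh, 2 further steps: vhvhvhvh88hhhhhhhh → vhvhvhvhvh88hhhhhhhhhh → (answer).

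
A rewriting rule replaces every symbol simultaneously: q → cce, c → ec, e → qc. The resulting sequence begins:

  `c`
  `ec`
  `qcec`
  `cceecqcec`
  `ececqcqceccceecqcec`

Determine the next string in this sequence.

Rewriting the 19 symbols of ececqcqceccceecqcec one by one yields qc ec qc ec cce ec cce ec qc ec ec ec qc qc ec cce ec qc ec; concatenated:

qcecqceccceeccceecqcecececqcqceccceecqcec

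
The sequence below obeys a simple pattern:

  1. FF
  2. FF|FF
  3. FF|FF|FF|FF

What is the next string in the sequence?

s(k+1) = s(k)·|·s(k) — each term doubles the last with '|' between the halves.
So the next term is two copies of FF|FF|FF|FF with '|' between the halves.

FF|FF|FF|FF|FF|FF|FF|FF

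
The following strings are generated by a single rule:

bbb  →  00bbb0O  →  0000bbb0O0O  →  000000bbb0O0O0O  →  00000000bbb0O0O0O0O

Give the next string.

Each term wraps the previous one in 00 on the left and 0O on the right.
So the next term is 00·00000000bbb0O0O0O0O·0O.

0000000000bbb0O0O0O0O0O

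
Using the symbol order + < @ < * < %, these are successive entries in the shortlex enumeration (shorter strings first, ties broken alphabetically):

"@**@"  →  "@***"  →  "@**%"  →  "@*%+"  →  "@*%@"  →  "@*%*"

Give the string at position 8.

Continuing the enumeration 2 steps past @*%*: @*%* → @*%% → (answer).

@%++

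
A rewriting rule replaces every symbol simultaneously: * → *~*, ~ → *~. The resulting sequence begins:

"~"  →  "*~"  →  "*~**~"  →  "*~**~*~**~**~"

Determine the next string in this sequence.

Rewriting the 13 symbols of *~**~*~**~**~ one by one yields *~* *~ *~* *~* *~ *~* *~ *~* *~* *~ *~* *~* *~; concatenated:

*~**~*~**~**~*~**~*~**~**~*~**~**~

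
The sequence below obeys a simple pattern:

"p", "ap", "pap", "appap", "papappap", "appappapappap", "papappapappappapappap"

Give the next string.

appappapappappapappapappappapappap

Each term (from the third on) is the two preceding terms concatenated in order: term 3 = p·ap = pap.
The next term joins appappapappap and papappapappappapappap.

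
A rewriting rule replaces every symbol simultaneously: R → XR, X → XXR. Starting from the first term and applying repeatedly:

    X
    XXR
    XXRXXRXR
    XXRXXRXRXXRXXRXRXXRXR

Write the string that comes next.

XXRXXRXRXXRXXRXRXXRXRXXRXXRXRXXRXXRXRXXRXRXXRXXRXRXXRXR

Replace each of the 21 characters of XXRXXRXRXXRXXRXRXXRXR in place — XXR XXR XR XXR XXR XR XXR XR XXR XXR XR XXR XXR XR XXR XR XXR XXR XR XXR XR — and concatenate.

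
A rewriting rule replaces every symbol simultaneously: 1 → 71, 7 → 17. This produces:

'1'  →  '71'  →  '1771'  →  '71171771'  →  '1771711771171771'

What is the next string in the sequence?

Applying the rule to each of the 16 symbols of 1771711771171771 gives the pieces 71 17 17 71 17 71 71 17 17 71 71 17 71 17 17 71, which concatenate to the answer.

71171771177171171771711771171771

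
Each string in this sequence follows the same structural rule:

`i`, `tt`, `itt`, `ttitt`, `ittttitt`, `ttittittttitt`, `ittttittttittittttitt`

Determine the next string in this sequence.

Each term (from the third on) is the two preceding terms concatenated in order: term 3 = i·tt = itt.
The next term joins ttittittttitt and ittttittttittittttitt.

ttittittttittittttittttittittttitt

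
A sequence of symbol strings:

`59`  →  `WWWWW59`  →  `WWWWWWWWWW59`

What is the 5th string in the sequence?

Each term is the previous one with WWWWW prepended.
From WWWWWWWWWW59, 2 further steps: WWWWWWWWWW59 → WWWWWWWWWWWWWWW59 → (answer).

WWWWWWWWWWWWWWWWWWWW59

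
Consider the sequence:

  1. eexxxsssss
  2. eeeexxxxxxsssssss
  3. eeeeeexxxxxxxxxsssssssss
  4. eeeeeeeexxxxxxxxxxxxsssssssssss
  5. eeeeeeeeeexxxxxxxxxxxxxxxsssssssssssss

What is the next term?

eeeeeeeeeeeexxxxxxxxxxxxxxxxxxsssssssssssssss

The n-th term is 2n e's then 3n x's then 2n+3 s's (n = 1, 2, …).
At n = 6 the blocks have lengths 12, 18, 15.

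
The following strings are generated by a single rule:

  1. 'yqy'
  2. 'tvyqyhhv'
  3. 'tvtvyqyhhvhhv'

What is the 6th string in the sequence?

Every step adds tv to the front and hhv to the end of the previous string.
From tvtvyqyhhvhhv, 3 further steps: tvtvyqyhhvhhv → tvtvtvyqyhhvhhvhhv → tvtvtvtvyqyhhvhhvhhvhhv → (answer).

tvtvtvtvtvyqyhhvhhvhhvhhvhhv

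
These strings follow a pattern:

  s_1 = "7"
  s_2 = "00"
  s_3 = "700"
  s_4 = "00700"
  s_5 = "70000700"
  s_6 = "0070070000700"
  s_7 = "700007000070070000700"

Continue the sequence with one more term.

0070070000700700007000070070000700

This is a Fibonacci-style word recurrence s(k) = s(k−2)·s(k−1): e.g. 7·00 = 700.
The next term joins 0070070000700 and 700007000070070000700.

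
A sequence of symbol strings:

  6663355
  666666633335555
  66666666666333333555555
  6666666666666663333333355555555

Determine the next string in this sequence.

Each string has the form 6^{4n-1} 3^{2n} 5^{2n} (n = 1, 2, …).
At n = 5 the blocks have lengths 19, 10, 10.

666666666666666666633333333335555555555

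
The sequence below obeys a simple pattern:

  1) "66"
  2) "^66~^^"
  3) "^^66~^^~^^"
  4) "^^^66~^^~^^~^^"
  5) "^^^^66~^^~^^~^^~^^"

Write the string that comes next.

Every step adds ^ to the front and ~^^ to the end of the previous string.
Applying this once more to ^^^^66~^^~^^~^^~^^:

^^^^^66~^^~^^~^^~^^~^^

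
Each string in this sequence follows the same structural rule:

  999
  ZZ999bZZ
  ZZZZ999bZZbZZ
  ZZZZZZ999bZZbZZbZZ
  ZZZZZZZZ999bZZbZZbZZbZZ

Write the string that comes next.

ZZZZZZZZZZ999bZZbZZbZZbZZbZZ

Each term wraps the previous one in ZZ on the left and bZZ on the right.
So the next term is ZZ·ZZZZZZZZ999bZZbZZbZZbZZ·bZZ.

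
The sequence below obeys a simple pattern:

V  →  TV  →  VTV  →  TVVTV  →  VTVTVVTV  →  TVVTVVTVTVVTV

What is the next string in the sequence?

From term 3 onward, concatenate the second-to-last term with the last: V·TV = VTV, TV·VTV = TVVTV, …
Continuing: VTVTVVTV · TVVTVVTVTVVTV gives term 7.

VTVTVVTVTVVTVVTVTVVTV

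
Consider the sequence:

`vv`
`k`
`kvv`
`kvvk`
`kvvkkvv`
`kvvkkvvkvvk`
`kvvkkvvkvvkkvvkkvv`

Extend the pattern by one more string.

kvvkkvvkvvkkvvkkvvkvvkkvvkvvk

From term 3 onward, concatenate the last term with the second-to-last: k·vv = kvv, kvv·k = kvvk, …
Continuing: kvvkkvvkvvkkvvkkvv · kvvkkvvkvvk gives term 8.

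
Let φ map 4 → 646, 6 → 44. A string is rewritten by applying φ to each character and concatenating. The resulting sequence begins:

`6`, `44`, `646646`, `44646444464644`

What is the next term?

64664644646446466466466464464644646646

Applying the rule to each of the 14 symbols of 44646444464644 gives the pieces 646 646 44 646 44 646 646 646 646 44 646 44 646 646, which concatenate to the answer.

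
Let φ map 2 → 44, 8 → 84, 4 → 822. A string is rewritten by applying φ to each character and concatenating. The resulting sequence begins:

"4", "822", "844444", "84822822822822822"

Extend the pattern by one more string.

φ(84822822822822822) expands symbol-by-symbol to 84 822 84 44 44 84 44 44 84 44 44 84 44 44 84 44 44; joining the 17 pieces gives the next term.

84822844444844444844444844444844444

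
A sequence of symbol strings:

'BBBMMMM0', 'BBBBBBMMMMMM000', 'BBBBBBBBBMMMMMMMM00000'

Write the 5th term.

BBBBBBBBBBBBBBBMMMMMMMMMMMM000000000

Term n consists of 3n B's, followed by 2n+2 M's, followed by 2n-1 0's (n = 1, 2, …).
For term 5, n = 5, so the run lengths are 15, 12, 9.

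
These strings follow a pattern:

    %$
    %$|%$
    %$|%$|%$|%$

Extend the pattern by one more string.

%$|%$|%$|%$|%$|%$|%$|%$

Each string is two copies of the previous one joined by '|'.
So the next term is two copies of %$|%$|%$|%$ with '|' between the halves.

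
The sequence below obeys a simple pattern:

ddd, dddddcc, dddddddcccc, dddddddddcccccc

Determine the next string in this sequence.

Every step adds dd to the front and cc to the end of the previous string.
Applying this once more to dddddddddcccccc:

dddddddddddcccccccc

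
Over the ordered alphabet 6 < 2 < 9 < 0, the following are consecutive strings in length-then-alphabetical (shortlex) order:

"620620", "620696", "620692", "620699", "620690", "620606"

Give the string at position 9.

620600

Advancing 3 positions from 620606 through 620606 → 620602 → 620609 reaches term 9.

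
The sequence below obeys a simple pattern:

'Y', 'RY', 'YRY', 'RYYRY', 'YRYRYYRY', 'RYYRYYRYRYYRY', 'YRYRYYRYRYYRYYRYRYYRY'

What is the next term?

RYYRYYRYRYYRYYRYRYYRYRYYRYYRYRYYRY

This is a Fibonacci-style word recurrence s(k) = s(k−2)·s(k−1): e.g. Y·RY = YRY.
Continuing: RYYRYYRYRYYRY · YRYRYYRYRYYRYYRYRYYRY gives term 8.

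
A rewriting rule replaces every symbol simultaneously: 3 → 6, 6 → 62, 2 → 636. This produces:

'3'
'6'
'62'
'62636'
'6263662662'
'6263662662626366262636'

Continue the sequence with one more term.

62636626626263662626366263662662626366263662662

Replace each of the 22 characters of 6263662662626366262636 in place — 62 636 62 6 62 62 636 62 62 636 62 636 62 6 62 62 636 62 636 62 6 62 — and concatenate.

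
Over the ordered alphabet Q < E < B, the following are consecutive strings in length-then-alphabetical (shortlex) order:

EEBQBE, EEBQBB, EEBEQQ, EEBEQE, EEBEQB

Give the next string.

Find the rightmost character of EEBEQB below B, bump it to the next letter, and reset everything to its right to Q.

EEBEEQ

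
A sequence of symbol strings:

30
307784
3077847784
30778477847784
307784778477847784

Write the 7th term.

Each term is the previous one with 7784 appended.
From 307784778477847784, 2 further steps: 307784778477847784 → 3077847784778477847784 → (answer).

30778477847784778477847784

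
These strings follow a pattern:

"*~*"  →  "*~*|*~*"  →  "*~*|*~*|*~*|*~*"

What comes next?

s(k+1) = s(k)·|·s(k) — each term doubles the last with '|' between the halves.
One more doubling of *~*|*~*|*~*|*~* gives the answer.

*~*|*~*|*~*|*~*|*~*|*~*|*~*|*~*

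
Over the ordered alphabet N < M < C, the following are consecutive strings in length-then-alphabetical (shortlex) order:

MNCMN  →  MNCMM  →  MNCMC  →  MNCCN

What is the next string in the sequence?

Find the rightmost character of MNCCN below C, bump it to the next letter, and reset everything to its right to N.

MNCCM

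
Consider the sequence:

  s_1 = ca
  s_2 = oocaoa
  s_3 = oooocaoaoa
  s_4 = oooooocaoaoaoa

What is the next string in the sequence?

oooooooocaoaoaoaoa

s(k+1) = oo·s(k)·oa, so each term gains oo as a prefix and oa as a suffix.
So the next term is oo·oooooocaoaoaoa·oa.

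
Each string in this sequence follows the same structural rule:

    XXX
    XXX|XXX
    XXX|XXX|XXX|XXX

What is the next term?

Each string is two copies of the previous one joined by '|'.
So the next term is two copies of XXX|XXX|XXX|XXX with '|' between the halves.

XXX|XXX|XXX|XXX|XXX|XXX|XXX|XXX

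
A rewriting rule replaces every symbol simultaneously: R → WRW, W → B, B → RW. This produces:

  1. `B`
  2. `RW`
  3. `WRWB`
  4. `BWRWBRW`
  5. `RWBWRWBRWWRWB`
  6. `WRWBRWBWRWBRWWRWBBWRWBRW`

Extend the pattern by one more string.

BWRWBRWWRWBRWBWRWBRWWRWBBWRWBRWRWBWRWBRWWRWB

Applying the rule to each of the 24 symbols of WRWBRWBWRWBRWWRWBBWRWBRW gives the pieces B WRW B RW WRW B RW B WRW B RW WRW B B WRW B RW RW B WRW B RW WRW B, which concatenate to the answer.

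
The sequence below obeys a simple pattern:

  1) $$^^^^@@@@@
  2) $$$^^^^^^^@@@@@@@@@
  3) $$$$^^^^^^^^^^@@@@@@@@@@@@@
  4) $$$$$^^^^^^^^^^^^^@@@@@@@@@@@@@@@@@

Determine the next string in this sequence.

Each string has the form $^{n+1} ^^{3n+1} @^{4n+1} (n = 1, 2, …).
At n = 5 the blocks have lengths 6, 16, 21.

$$$$$$^^^^^^^^^^^^^^^^@@@@@@@@@@@@@@@@@@@@@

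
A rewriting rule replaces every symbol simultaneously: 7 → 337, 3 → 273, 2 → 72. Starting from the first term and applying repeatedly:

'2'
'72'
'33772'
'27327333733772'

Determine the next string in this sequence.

Rewriting the 14 symbols of 27327333733772 one by one yields 72 337 273 72 337 273 273 273 337 273 273 337 337 72; concatenated:

723372737233727327327333727327333733772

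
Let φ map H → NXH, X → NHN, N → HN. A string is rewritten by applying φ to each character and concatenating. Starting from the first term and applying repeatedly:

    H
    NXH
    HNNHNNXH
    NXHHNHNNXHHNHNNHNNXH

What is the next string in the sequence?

HNNHNNXHNXHHNNXHHNHNNHNNXHNXHHNNXHHNHNNXHHNHNNHNNXH

Applying the rule to each of the 20 symbols of NXHHNHNNXHHNHNNHNNXH gives the pieces HN NHN NXH NXH HN NXH HN HN NHN NXH NXH HN NXH HN HN NXH HN HN NHN NXH, which concatenate to the answer.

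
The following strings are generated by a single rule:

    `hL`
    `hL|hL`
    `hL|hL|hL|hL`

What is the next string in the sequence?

Every step duplicates the string with '|' between the halves.
Doubling hL|hL|hL|hL with '|' between the halves:

hL|hL|hL|hL|hL|hL|hL|hL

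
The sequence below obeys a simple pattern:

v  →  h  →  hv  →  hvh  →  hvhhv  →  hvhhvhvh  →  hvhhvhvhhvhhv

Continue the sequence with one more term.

hvhhvhvhhvhhvhvhhvhvh

Each term (from the third on) is the previous term followed by the one before it: term 3 = h·v = hv.
The next term joins hvhhvhvhhvhhv and hvhhvhvh.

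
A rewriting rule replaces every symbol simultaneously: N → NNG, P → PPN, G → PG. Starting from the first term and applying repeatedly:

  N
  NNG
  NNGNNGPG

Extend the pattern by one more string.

NNGNNGPGNNGNNGPGPPNPG

Expanding NNGNNGPG: N→NNG, N→NNG, G→PG, N→NNG, N→NNG, G→PG, P→PPN, G→PG. Concatenated: NNG NNG PG NNG NNG PG PPN PG.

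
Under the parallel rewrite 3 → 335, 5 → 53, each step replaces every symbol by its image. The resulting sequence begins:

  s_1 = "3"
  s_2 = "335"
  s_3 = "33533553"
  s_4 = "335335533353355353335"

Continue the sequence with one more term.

φ(335335533353355353335) expands symbol-by-symbol to 335 335 53 335 335 53 53 335 335 335 53 335 335 53 53 335 53 335 335 335 53; joining the 21 pieces gives the next term.

3353355333533553533353353355333533553533355333533533553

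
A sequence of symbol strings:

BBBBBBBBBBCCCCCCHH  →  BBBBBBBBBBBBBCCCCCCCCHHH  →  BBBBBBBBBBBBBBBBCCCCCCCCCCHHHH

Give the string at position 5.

Each string has the form B^{3n+1} C^{2n} H^{n-1}, where the shown terms are n = 3, 4, 5.
For term 5, n = 7, so the run lengths are 22, 14, 6.

BBBBBBBBBBBBBBBBBBBBBBCCCCCCCCCCCCCCHHHHHH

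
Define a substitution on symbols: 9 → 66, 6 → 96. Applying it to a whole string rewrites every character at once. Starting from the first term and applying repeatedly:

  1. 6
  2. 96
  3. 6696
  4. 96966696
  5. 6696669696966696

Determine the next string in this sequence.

96966696969666966696669696966696

φ(6696669696966696) expands symbol-by-symbol to 96 96 66 96 96 96 66 96 66 96 66 96 96 96 66 96; joining the 16 pieces gives the next term.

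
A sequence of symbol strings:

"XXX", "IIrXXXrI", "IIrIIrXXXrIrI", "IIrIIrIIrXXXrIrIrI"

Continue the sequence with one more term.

Each term wraps the previous one in IIr on the left and rI on the right.
One more step from IIrIIrIIrXXXrIrIrI gives the answer.

IIrIIrIIrIIrXXXrIrIrIrI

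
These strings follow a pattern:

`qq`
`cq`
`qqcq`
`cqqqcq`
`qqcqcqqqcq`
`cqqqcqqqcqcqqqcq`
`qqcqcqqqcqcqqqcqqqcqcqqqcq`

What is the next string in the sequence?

cqqqcqqqcqcqqqcqqqcqcqqqcqcqqqcqqqcqcqqqcq

This is a Fibonacci-style word recurrence s(k) = s(k−2)·s(k−1): e.g. qq·cq = qqcq.
Continuing: cqqqcqqqcqcqqqcq · qqcqcqqqcqcqqqcqqqcqcqqqcq gives term 8.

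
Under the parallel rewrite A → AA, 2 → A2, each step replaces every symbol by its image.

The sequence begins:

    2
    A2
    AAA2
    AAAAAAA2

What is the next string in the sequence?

Apply φ to AAAAAAA2 symbol by symbol: A→AA, A→AA, A→AA, A→AA, A→AA, A→AA, A→AA, 2→A2; joined: AA AA AA AA AA AA AA A2.

AAAAAAAAAAAAAAA2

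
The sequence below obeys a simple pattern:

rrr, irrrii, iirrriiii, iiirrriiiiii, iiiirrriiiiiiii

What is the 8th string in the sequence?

iiiiiiirrriiiiiiiiiiiiii

Every step adds i to the front and ii to the end of the previous string.
From iiiirrriiiiiiii, 3 further steps: iiiirrriiiiiiii → iiiiirrriiiiiiiiii → iiiiiirrriiiiiiiiiiii → (answer).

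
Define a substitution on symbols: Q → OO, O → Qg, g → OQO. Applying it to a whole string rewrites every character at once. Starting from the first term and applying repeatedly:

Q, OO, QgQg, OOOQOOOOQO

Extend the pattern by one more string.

QgQgQgOOQgQgQgQgOOQg

Apply φ to OOOQOOOOQO symbol by symbol: O→Qg, O→Qg, O→Qg, Q→OO, O→Qg, O→Qg, O→Qg, O→Qg, Q→OO, O→Qg; joined: Qg Qg Qg OO Qg Qg Qg Qg OO Qg.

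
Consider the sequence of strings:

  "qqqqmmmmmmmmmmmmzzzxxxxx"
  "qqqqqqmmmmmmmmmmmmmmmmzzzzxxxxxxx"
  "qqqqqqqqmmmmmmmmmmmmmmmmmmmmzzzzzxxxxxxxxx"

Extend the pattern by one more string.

The n-th term is 2n-2 q's then 4n m's then n z's then 2n-1 x's, where the shown terms are n = 3, 4, 5.
At n = 6 the blocks have lengths 10, 24, 6, 11.

qqqqqqqqqqmmmmmmmmmmmmmmmmmmmmmmmmzzzzzzxxxxxxxxxxx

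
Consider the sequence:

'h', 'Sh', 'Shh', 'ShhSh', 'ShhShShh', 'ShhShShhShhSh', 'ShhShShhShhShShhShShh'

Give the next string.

This is a Fibonacci-style word recurrence s(k) = s(k−1)·s(k−2): e.g. Sh·h = Shh.
So term 8 is ShhShShhShhShShhShShh·ShhShShhShhSh.

ShhShShhShhShShhShShhShhShShhShhSh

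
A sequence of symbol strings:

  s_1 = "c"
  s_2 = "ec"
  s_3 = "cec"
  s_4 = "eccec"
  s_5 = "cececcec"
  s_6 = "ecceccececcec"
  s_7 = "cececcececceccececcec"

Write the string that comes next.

From term 3 onward, concatenate the second-to-last term with the last: c·ec = cec, ec·cec = eccec, …
So term 8 is ecceccececcec·cececcececceccececcec.

ecceccececceccececcececceccececcec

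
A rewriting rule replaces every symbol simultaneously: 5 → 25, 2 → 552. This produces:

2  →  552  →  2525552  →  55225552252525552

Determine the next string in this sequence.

Applying the rule to each of the 17 symbols of 55225552252525552 gives the pieces 25 25 552 552 25 25 25 552 552 25 552 25 552 25 25 25 552, which concatenate to the answer.

25255525522525255525522555225552252525552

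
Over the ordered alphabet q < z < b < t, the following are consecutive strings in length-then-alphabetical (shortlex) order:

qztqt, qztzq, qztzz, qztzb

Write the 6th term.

Continuing the enumeration 2 steps past qztzb: qztzb → qztzt → (answer).

qztbq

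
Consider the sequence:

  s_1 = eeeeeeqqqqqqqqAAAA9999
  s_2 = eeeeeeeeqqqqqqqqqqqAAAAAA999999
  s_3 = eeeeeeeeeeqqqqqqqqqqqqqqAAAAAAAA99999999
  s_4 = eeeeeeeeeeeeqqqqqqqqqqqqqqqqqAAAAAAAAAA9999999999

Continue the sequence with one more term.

Reading off run lengths: e runs 6, 8, 10, 12; q runs 8, 11, 14, 17; A runs 4, 6, 8, 10; 9 runs 4, 6, 8, 10 — each is linear in n, where the shown terms are n = 2, 3, 4, 5.
Setting n = 6 gives 14, 20, 12, 12 characters in each block.

eeeeeeeeeeeeeeqqqqqqqqqqqqqqqqqqqqAAAAAAAAAAAA999999999999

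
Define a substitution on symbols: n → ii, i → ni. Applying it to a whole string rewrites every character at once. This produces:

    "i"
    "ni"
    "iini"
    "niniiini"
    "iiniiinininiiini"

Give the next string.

Replace each of the 16 characters of iiniiinininiiini in place — ni ni ii ni ni ni ii ni ii ni ii ni ni ni ii ni — and concatenate.

niniiinininiiiniiiniiinininiiini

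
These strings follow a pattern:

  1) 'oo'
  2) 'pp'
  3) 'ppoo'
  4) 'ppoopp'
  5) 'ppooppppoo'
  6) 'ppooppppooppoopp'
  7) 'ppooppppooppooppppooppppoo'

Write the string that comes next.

From term 3 onward, concatenate the last term with the second-to-last: pp·oo = ppoo, ppoo·pp = ppoopp, …
So term 8 is ppooppppooppooppppooppppoo·ppooppppooppoopp.

ppooppppooppooppppooppppooppooppppooppoopp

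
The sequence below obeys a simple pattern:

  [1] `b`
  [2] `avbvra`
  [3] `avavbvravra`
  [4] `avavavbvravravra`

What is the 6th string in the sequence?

avavavavavbvravravravravra

Every step adds av to the front and vra to the end of the previous string.
From avavavbvravravra, 2 further steps: avavavbvravravra → avavavavbvravravravra → (answer).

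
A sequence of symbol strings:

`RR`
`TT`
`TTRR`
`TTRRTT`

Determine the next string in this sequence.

From term 3 onward, concatenate the last term with the second-to-last: TT·RR = TTRR, TTRR·TT = TTRRTT, …
Continuing: TTRRTT · TTRR gives term 5.

TTRRTTTTRR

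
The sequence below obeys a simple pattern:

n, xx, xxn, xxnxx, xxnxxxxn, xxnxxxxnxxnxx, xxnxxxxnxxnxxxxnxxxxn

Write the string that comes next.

This is a Fibonacci-style word recurrence s(k) = s(k−1)·s(k−2): e.g. xx·n = xxn.
Continuing: xxnxxxxnxxnxxxxnxxxxn · xxnxxxxnxxnxx gives term 8.

xxnxxxxnxxnxxxxnxxxxnxxnxxxxnxxnxx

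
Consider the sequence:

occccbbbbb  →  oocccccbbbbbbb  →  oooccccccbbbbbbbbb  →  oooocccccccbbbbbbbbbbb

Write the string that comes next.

The n-th term is n-1 o's then n+2 c's then 2n+1 b's, where the shown terms are n = 2, 3, 4, 5.
Setting n = 6 gives 5, 8, 13 characters in each block.

oooooccccccccbbbbbbbbbbbbb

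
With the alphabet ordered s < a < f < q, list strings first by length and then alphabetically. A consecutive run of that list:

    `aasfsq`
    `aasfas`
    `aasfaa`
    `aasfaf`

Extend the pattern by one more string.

aasfaq

The successor of aasfaf increments the rightmost position that isn't already q and resets every position after it to s.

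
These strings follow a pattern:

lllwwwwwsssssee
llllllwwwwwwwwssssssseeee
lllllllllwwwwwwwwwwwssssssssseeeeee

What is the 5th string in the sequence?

lllllllllllllllwwwwwwwwwwwwwwwwwssssssssssssseeeeeeeeee

The n-th term is 3n l's then 3n+2 w's then 2n+3 s's then 2n e's (n = 1, 2, …).
For term 5, n = 5, so the run lengths are 15, 17, 13, 10.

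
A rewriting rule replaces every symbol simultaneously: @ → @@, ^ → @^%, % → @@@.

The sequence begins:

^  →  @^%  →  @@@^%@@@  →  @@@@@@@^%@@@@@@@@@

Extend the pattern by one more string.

Replace each of the 18 characters of @@@@@@@^%@@@@@@@@@ in place — @@ @@ @@ @@ @@ @@ @@ @^% @@@ @@ @@ @@ @@ @@ @@ @@ @@ @@ — and concatenate.

@@@@@@@@@@@@@@@^%@@@@@@@@@@@@@@@@@@@@@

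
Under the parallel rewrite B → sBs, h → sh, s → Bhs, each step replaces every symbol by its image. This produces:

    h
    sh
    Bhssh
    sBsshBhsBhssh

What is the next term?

Replace each of the 13 characters of sBsshBhsBhssh in place — Bhs sBs Bhs Bhs sh sBs sh Bhs sBs sh Bhs Bhs sh — and concatenate.

BhssBsBhsBhsshsBsshBhssBsshBhsBhssh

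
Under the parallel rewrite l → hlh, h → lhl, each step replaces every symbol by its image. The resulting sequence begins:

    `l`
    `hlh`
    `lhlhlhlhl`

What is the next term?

Apply φ to lhlhlhlhl symbol by symbol: l→hlh, h→lhl, l→hlh, h→lhl, l→hlh, h→lhl, l→hlh, h→lhl, l→hlh; joined: hlh lhl hlh lhl hlh lhl hlh lhl hlh.

hlhlhlhlhlhlhlhlhlhlhlhlhlh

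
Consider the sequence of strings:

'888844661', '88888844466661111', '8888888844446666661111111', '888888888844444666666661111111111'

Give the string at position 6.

8888888888888844444446666666666661111111111111111

The n-th term is 2n+2 8's then n+1 4's then 2n 6's then 3n-2 1's (n = 1, 2, …).
Setting n = 6 gives 14, 7, 12, 16 characters in each block.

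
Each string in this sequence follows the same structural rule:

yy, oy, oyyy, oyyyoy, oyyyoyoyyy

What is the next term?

Each term (from the third on) is the previous term followed by the one before it: term 3 = oy·yy = oyyy.
Continuing: oyyyoyoyyy · oyyyoy gives term 6.

oyyyoyoyyyoyyyoy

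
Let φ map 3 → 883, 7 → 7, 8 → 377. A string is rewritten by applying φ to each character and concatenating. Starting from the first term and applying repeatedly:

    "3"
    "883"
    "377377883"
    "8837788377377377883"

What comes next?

Applying the rule to each of the 19 symbols of 8837788377377377883 gives the pieces 377 377 883 7 7 377 377 883 7 7 883 7 7 883 7 7 377 377 883, which concatenate to the answer.

37737788377377377883778837788377377377883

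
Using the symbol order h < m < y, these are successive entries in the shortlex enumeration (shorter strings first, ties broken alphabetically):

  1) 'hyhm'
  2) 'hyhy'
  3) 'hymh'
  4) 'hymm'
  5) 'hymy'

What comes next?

hyyh

Find the rightmost character of hymy below y, bump it to the next letter, and reset everything to its right to h.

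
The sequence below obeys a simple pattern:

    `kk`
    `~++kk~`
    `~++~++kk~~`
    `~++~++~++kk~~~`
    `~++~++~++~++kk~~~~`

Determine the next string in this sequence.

~++~++~++~++~++kk~~~~~

Every step adds ~++ to the front and ~ to the end of the previous string.
One more step from ~++~++~++~++kk~~~~ gives the answer.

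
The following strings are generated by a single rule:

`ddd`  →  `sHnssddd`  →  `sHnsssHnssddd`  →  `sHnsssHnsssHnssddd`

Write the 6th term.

Every step adds sHnss at the front: s(k+1) = sHnss·s(k).
From sHnsssHnsssHnssddd, 2 further steps: sHnsssHnsssHnssddd → sHnsssHnsssHnsssHnssddd → (answer).

sHnsssHnsssHnsssHnsssHnssddd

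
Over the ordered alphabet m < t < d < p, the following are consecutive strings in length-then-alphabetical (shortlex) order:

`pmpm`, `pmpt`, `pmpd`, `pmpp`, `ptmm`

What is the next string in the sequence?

ptmt

The successor of ptmm increments the rightmost position that isn't already p and resets every position after it to m.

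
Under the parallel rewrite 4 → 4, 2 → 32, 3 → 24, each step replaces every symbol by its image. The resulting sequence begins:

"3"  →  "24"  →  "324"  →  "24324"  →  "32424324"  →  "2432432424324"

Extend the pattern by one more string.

Replace each of the 13 characters of 2432432424324 in place — 32 4 24 32 4 24 32 4 32 4 24 32 4 — and concatenate.

324243242432432424324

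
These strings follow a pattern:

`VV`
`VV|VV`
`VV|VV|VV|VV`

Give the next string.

Each string is two copies of the previous one joined by '|'.
So the next term is two copies of VV|VV|VV|VV with '|' between the halves.

VV|VV|VV|VV|VV|VV|VV|VV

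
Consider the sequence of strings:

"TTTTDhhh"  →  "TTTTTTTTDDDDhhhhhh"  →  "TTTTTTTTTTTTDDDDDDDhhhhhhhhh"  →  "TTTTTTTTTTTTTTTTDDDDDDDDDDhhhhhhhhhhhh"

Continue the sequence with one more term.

TTTTTTTTTTTTTTTTTTTTDDDDDDDDDDDDDhhhhhhhhhhhhhhh

Term n consists of 4n T's, followed by 3n-2 D's, followed by 3n h's (n = 1, 2, …).
Setting n = 5 gives 20, 13, 15 characters in each block.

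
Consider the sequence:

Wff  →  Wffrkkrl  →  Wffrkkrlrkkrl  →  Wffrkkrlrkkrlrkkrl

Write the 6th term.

Wffrkkrlrkkrlrkkrlrkkrlrkkrl

Each term is the previous one with rkkrl appended.
From Wffrkkrlrkkrlrkkrl, 2 further steps: Wffrkkrlrkkrlrkkrl → Wffrkkrlrkkrlrkkrlrkkrl → (answer).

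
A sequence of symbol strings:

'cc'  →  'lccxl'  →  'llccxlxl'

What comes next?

s(k+1) = l·s(k)·xl, so each term gains l as a prefix and xl as a suffix.
Applying this once more to llccxlxl:

lllccxlxlxl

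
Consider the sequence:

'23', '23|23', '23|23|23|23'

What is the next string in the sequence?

Each string is two copies of the previous one joined by '|'.
So the next term is two copies of 23|23|23|23 with '|' between the halves.

23|23|23|23|23|23|23|23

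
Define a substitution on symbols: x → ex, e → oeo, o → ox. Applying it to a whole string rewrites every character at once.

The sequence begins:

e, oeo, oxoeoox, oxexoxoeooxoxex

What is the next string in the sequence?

Replace each of the 15 characters of oxexoxoeooxoxex in place — ox ex oeo ex ox ex ox oeo ox ox ex ox ex oeo ex — and concatenate.

oxexoeoexoxexoxoeooxoxexoxexoeoex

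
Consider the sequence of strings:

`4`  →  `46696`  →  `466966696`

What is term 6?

Each term is the previous one with 6696 appended.
From 466966696, 3 further steps: 466966696 → 4669666966696 → 46696669666966696 → (answer).

466966696669666966696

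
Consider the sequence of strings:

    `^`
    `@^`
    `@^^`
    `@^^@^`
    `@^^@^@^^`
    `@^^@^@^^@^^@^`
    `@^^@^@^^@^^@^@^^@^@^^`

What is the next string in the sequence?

@^^@^@^^@^^@^@^^@^@^^@^^@^@^^@^^@^

This is a Fibonacci-style word recurrence s(k) = s(k−1)·s(k−2): e.g. @^·^ = @^^.
Continuing: @^^@^@^^@^^@^@^^@^@^^ · @^^@^@^^@^^@^ gives term 8.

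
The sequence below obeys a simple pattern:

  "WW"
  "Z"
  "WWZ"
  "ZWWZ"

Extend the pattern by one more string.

Each term (from the third on) is the two preceding terms concatenated in order: term 3 = WW·Z = WWZ.
The next term joins WWZ and ZWWZ.

WWZZWWZ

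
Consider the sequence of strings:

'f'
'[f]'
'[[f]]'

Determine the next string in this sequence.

s(k+1) = [·s(k)·], so each term gains [ as a prefix and ] as a suffix.
So the next term is [·[[f]]·].

[[[f]]]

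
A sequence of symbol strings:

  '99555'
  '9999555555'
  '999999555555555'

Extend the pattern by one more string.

99999999555555555555

Term n consists of 2n 9's, followed by 3n 5's (n = 1, 2, …).
Setting n = 4 gives 8, 12 characters in each block.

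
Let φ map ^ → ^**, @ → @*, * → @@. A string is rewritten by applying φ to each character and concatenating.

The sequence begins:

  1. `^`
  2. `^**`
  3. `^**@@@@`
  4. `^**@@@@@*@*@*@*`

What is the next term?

Rewriting the 15 symbols of ^**@@@@@*@*@*@* one by one yields ^** @@ @@ @* @* @* @* @* @@ @* @@ @* @@ @* @@; concatenated:

^**@@@@@*@*@*@*@*@@@*@@@*@@@*@@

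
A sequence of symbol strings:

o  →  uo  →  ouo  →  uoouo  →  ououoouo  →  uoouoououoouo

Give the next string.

ououoououoouoououoouo

This is a Fibonacci-style word recurrence s(k) = s(k−2)·s(k−1): e.g. o·uo = ouo.
So term 7 is ououoouo·uoouoououoouo.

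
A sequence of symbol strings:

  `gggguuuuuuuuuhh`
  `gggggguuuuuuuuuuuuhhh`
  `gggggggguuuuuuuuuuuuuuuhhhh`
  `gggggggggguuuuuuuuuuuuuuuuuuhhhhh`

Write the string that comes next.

gggggggggggguuuuuuuuuuuuuuuuuuuuuhhhhhh

Reading off run lengths: g runs 4, 6, 8, 10; u runs 9, 12, 15, 18; h runs 2, 3, 4, 5 — each is linear in n, where the shown terms are n = 3, 4, 5, 6.
At n = 7 the blocks have lengths 12, 21, 6.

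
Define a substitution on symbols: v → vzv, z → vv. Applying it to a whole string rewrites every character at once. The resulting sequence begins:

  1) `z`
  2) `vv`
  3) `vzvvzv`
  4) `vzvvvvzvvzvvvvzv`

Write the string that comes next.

φ(vzvvvvzvvzvvvvzv) expands symbol-by-symbol to vzv vv vzv vzv vzv vzv vv vzv vzv vv vzv vzv vzv vzv vv vzv; joining the 16 pieces gives the next term.

vzvvvvzvvzvvzvvzvvvvzvvzvvvvzvvzvvzvvzvvvvzv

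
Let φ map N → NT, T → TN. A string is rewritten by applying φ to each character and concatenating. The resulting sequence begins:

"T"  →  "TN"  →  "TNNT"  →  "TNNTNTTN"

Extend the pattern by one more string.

TNNTNTTNNTTNTNNT

Apply φ to TNNTNTTN symbol by symbol: T→TN, N→NT, N→NT, T→TN, N→NT, T→TN, T→TN, N→NT; joined: TN NT NT TN NT TN TN NT.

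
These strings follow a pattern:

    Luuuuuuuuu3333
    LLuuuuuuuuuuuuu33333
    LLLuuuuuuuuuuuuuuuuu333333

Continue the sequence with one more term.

LLLLuuuuuuuuuuuuuuuuuuuuu3333333

Each string has the form L^{n-1} u^{4n+1} 3^{n+2}, where the shown terms are n = 2, 3, 4.
Setting n = 5 gives 4, 21, 7 characters in each block.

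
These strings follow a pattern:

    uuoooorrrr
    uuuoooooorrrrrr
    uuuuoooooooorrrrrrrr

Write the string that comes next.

Reading off run lengths: u runs 2, 3, 4; o runs 4, 6, 8; r runs 4, 6, 8 — each is linear in n, where the shown terms are n = 2, 3, 4.
At n = 5 the blocks have lengths 5, 10, 10.

uuuuuoooooooooorrrrrrrrrr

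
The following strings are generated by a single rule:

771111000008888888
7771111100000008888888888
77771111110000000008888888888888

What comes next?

Reading off run lengths: 7 runs 2, 3, 4; 1 runs 4, 5, 6; 0 runs 5, 7, 9; 8 runs 7, 10, 13 — each is linear in n, where the shown terms are n = 2, 3, 4.
For the next term, n = 5, so the run lengths are 5, 7, 11, 16.

777771111111000000000008888888888888888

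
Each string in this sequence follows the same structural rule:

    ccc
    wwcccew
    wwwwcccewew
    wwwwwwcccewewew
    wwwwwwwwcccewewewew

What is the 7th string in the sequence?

wwwwwwwwwwwwcccewewewewewew

s(k+1) = ww·s(k)·ew, so each term gains ww as a prefix and ew as a suffix.
From wwwwwwwwcccewewewew, 2 further steps: wwwwwwwwcccewewewew → wwwwwwwwwwcccewewewewew → (answer).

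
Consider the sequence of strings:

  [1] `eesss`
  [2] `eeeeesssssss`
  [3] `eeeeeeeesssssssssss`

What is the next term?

Term n consists of 3n-1 e's, followed by 4n-1 s's (n = 1, 2, …).
Setting n = 4 gives 11, 15 characters in each block.

eeeeeeeeeeesssssssssssssss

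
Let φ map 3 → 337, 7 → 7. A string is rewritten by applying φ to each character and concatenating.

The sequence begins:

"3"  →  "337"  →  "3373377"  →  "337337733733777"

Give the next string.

Rewriting the 15 symbols of 337337733733777 one by one yields 337 337 7 337 337 7 7 337 337 7 337 337 7 7 7; concatenated:

3373377337337773373377337337777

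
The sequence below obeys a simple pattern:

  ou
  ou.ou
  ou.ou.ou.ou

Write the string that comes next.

ou.ou.ou.ou.ou.ou.ou.ou

s(k+1) = s(k)·.·s(k) — each term doubles the last with '.' between the halves.
So the next term is two copies of ou.ou.ou.ou with '.' between the halves.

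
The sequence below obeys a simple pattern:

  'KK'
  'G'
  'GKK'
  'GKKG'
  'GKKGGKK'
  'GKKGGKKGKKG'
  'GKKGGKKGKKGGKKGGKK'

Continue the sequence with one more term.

From term 3 onward, concatenate the last term with the second-to-last: G·KK = GKK, GKK·G = GKKG, …
The next term joins GKKGGKKGKKGGKKGGKK and GKKGGKKGKKG.

GKKGGKKGKKGGKKGGKKGKKGGKKGKKG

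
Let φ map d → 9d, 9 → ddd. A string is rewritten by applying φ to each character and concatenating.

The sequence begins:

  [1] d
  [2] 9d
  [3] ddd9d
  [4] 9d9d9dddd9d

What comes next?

ddd9dddd9dddd9d9d9d9dddd9d

Apply φ to 9d9d9dddd9d symbol by symbol: 9→ddd, d→9d, 9→ddd, d→9d, 9→ddd, d→9d, d→9d, d→9d, d→9d, 9→ddd, d→9d; joined: ddd 9d ddd 9d ddd 9d 9d 9d 9d ddd 9d.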